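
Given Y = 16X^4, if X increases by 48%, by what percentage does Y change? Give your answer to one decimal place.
379.8%

For Y = 16X^4:
If X → X(1 + 0.48)
Then Y → Y · (1 + 0.48)^4
     ≈ Y · 4.7979

Percentage change = ((1 + 0.48)^4 − 1) × 100% ≈ 379.8%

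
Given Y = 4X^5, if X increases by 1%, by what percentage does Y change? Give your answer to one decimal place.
5.1%

For Y = 4X^5:
If X → X(1 + 0.01)
Then Y → Y · (1 + 0.01)^5
     ≈ Y · 1.0510

Percentage change = ((1 + 0.01)^5 − 1) × 100% ≈ 5.1%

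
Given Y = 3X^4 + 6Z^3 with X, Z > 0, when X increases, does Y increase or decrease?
Y increases

Taking the partial derivative:
∂Y/∂X = 12X^3

∂Y/∂X = 12X^3 > 0 (assuming positive values)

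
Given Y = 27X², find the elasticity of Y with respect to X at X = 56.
Elasticity = 2

Elasticity = (dY/dX) · (X/Y)

dY/dX = 54·X
At X = 56: dY/dX = 3024, Y = 84672

Elasticity = 3024 · (56 / 84672) = 2

Interpretation: for a small percentage change in X, the percentage change in Y is approximately 2.00 times as large.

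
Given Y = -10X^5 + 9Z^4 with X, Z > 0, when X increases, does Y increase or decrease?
Y decreases

Taking the partial derivative:
∂Y/∂X = -50X^4

∂Y/∂X = -50X^4 < 0 (assuming positive values)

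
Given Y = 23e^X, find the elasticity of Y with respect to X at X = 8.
Elasticity = 8

Elasticity = (dY/dX) · (X/Y)

dY/dX = 23·e^X
At X = 8: dY/dX = 23·e^8, Y = 23·e^8

Elasticity = (23·e^8) · (8 / (23·e^8)) = 8

Interpretation: for a small percentage change in X, the percentage change in Y is approximately 8.00 times as large.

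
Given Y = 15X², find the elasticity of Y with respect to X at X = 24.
Elasticity = 2

Elasticity = (dY/dX) · (X/Y)

dY/dX = 30·X
At X = 24: dY/dX = 720, Y = 8640

Elasticity = 720 · (24 / 8640) = 2

Interpretation: for a small percentage change in X, the percentage change in Y is approximately 2.00 times as large.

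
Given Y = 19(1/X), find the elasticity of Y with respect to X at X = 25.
Elasticity = -1

Elasticity = (dY/dX) · (X/Y)

dY/dX = -19/X²
At X = 25: dY/dX = -19/625, Y = 19/25

Elasticity = (-19/625) · (25 / (19/25)) = -1

Interpretation: for a small percentage change in X, the percentage change in Y is approximately -1.00 times as large.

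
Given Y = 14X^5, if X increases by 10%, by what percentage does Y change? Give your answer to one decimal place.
61.1%

For Y = 14X^5:
If X → X(1 + 0.1)
Then Y → Y · (1 + 0.1)^5
     ≈ Y · 1.6105

Percentage change = ((1 + 0.1)^5 − 1) × 100% ≈ 61.1%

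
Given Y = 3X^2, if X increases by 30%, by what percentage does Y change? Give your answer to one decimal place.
69.0%

For Y = 3X^2:
If X → X(1 + 0.3)
Then Y → Y · (1 + 0.3)^2
     = Y · 1.6900

Percentage change = ((1 + 0.3)^2 − 1) × 100% = 69.0%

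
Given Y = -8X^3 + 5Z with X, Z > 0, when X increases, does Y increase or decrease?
Y decreases

Taking the partial derivative:
∂Y/∂X = -24X^2

∂Y/∂X = -24X^2 < 0 (assuming positive values)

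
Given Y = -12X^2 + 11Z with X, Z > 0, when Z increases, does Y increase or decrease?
Y increases

Taking the partial derivative:
∂Y/∂Z = 11

∂Y/∂Z = 11 > 0 (assuming positive values)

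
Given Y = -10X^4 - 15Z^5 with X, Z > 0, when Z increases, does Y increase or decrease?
Y decreases

Taking the partial derivative:
∂Y/∂Z = -75Z^4

∂Y/∂Z = -75Z^4 < 0 (assuming positive values)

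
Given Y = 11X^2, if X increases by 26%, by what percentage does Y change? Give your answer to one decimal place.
58.8%

For Y = 11X^2:
If X → X(1 + 0.26)
Then Y → Y · (1 + 0.26)^2
     = Y · 1.5876

Percentage change = ((1 + 0.26)^2 − 1) × 100% ≈ 58.8%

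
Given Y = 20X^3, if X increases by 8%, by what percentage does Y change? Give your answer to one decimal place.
26.0%

For Y = 20X^3:
If X → X(1 + 0.08)
Then Y → Y · (1 + 0.08)^3
     ≈ Y · 1.2597

Percentage change = ((1 + 0.08)^3 − 1) × 100% ≈ 26.0%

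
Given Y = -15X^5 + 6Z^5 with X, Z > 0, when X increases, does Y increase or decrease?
Y decreases

Taking the partial derivative:
∂Y/∂X = -75X^4

∂Y/∂X = -75X^4 < 0 (assuming positive values)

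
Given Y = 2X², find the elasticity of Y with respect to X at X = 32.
Elasticity = 2

Elasticity = (dY/dX) · (X/Y)

dY/dX = 4·X
At X = 32: dY/dX = 128, Y = 2048

Elasticity = 128 · (32 / 2048) = 2

Interpretation: for a small percentage change in X, the percentage change in Y is approximately 2.00 times as large.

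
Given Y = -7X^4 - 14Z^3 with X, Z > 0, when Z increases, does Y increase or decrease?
Y decreases

Taking the partial derivative:
∂Y/∂Z = -42Z^2

∂Y/∂Z = -42Z^2 < 0 (assuming positive values)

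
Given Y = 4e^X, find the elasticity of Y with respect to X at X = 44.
Elasticity = 44

Elasticity = (dY/dX) · (X/Y)

dY/dX = 4·e^X
At X = 44: dY/dX = 4·e^44, Y = 4·e^44

Elasticity = (4·e^44) · (44 / (4·e^44)) = 44

Interpretation: for a small percentage change in X, the percentage change in Y is approximately 44.00 times as large.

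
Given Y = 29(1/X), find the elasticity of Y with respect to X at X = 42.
Elasticity = -1

Elasticity = (dY/dX) · (X/Y)

dY/dX = -29/X²
At X = 42: dY/dX = -29/1764, Y = 29/42

Elasticity = (-29/1764) · (42 / (29/42)) = -1

Interpretation: for a small percentage change in X, the percentage change in Y is approximately -1.00 times as large.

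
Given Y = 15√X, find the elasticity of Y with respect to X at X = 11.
Elasticity = 1/2

Elasticity = (dY/dX) · (X/Y)

dY/dX = 15/(2·√X)
At X = 11: dY/dX = 15·√11/22, Y = 15·√11

Elasticity = (15·√11/22) · (11 / (15·√11)) = 1/2

Interpretation: for a small percentage change in X, the percentage change in Y is approximately 0.50 times as large.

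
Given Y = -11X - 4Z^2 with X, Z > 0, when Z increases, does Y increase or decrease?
Y decreases

Taking the partial derivative:
∂Y/∂Z = -8Z

∂Y/∂Z = -8Z < 0 (assuming positive values)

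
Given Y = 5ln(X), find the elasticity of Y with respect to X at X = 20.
Elasticity = 1/ln(20) ≈ 0.3338

Elasticity = (dY/dX) · (X/Y)

dY/dX = 5/X
At X = 20: dY/dX = 1/4, Y = 5·ln(20)

Elasticity = (1/4) · (20 / (5·ln(20))) = 1/ln(20) ≈ 0.3338

Interpretation: for a small percentage change in X, the percentage change in Y is approximately 0.33 times as large.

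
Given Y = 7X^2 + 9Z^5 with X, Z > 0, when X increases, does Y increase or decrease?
Y increases

Taking the partial derivative:
∂Y/∂X = 14X

∂Y/∂X = 14X > 0 (assuming positive values)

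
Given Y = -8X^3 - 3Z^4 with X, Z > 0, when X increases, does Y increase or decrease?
Y decreases

Taking the partial derivative:
∂Y/∂X = -24X^2

∂Y/∂X = -24X^2 < 0 (assuming positive values)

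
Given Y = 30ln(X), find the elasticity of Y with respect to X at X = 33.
Elasticity = 1/ln(33) ≈ 0.2860

Elasticity = (dY/dX) · (X/Y)

dY/dX = 30/X
At X = 33: dY/dX = 10/11, Y = 30·ln(33)

Elasticity = (10/11) · (33 / (30·ln(33))) = 1/ln(33) ≈ 0.2860

Interpretation: for a small percentage change in X, the percentage change in Y is approximately 0.29 times as large.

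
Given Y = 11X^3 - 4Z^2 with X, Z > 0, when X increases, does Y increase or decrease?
Y increases

Taking the partial derivative:
∂Y/∂X = 33X^2

∂Y/∂X = 33X^2 > 0 (assuming positive values)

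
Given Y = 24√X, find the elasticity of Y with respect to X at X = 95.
Elasticity = 1/2

Elasticity = (dY/dX) · (X/Y)

dY/dX = 12/√X
At X = 95: dY/dX = 12·√95/95, Y = 24·√95

Elasticity = (12·√95/95) · (95 / (24·√95)) = 1/2

Interpretation: for a small percentage change in X, the percentage change in Y is approximately 0.50 times as large.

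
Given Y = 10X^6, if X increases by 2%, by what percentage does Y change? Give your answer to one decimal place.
12.6%

For Y = 10X^6:
If X → X(1 + 0.02)
Then Y → Y · (1 + 0.02)^6
     ≈ Y · 1.1262

Percentage change = ((1 + 0.02)^6 − 1) × 100% ≈ 12.6%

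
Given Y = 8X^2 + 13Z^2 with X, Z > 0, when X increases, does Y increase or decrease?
Y increases

Taking the partial derivative:
∂Y/∂X = 16X

∂Y/∂X = 16X > 0 (assuming positive values)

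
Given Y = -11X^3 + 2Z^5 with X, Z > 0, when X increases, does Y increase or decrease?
Y decreases

Taking the partial derivative:
∂Y/∂X = -33X^2

∂Y/∂X = -33X^2 < 0 (assuming positive values)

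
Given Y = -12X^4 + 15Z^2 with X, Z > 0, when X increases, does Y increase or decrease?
Y decreases

Taking the partial derivative:
∂Y/∂X = -48X^3

∂Y/∂X = -48X^3 < 0 (assuming positive values)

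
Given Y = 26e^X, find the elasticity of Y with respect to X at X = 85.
Elasticity = 85

Elasticity = (dY/dX) · (X/Y)

dY/dX = 26·e^X
At X = 85: dY/dX = 26·e^85, Y = 26·e^85

Elasticity = (26·e^85) · (85 / (26·e^85)) = 85

Interpretation: for a small percentage change in X, the percentage change in Y is approximately 85.00 times as large.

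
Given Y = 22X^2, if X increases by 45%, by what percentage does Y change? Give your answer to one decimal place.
110.3%

For Y = 22X^2:
If X → X(1 + 0.45)
Then Y → Y · (1 + 0.45)^2
     = Y · 2.1025

Percentage change = ((1 + 0.45)^2 − 1) × 100% ≈ 110.3%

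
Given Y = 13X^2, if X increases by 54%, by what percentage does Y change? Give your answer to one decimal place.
137.2%

For Y = 13X^2:
If X → X(1 + 0.54)
Then Y → Y · (1 + 0.54)^2
     = Y · 2.3716

Percentage change = ((1 + 0.54)^2 − 1) × 100% ≈ 137.2%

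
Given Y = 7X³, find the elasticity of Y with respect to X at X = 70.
Elasticity = 3

Elasticity = (dY/dX) · (X/Y)

dY/dX = 21·X²
At X = 70: dY/dX = 102900, Y = 2401000

Elasticity = 102900 · (70 / 2401000) = 3

Interpretation: for a small percentage change in X, the percentage change in Y is approximately 3.00 times as large.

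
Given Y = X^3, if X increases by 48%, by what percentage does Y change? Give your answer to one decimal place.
224.2%

For Y = X^3:
If X → X(1 + 0.48)
Then Y → Y · (1 + 0.48)^3
     ≈ Y · 3.2418

Percentage change = ((1 + 0.48)^3 − 1) × 100% ≈ 224.2%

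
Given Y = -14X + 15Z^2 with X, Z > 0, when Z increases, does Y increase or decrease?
Y increases

Taking the partial derivative:
∂Y/∂Z = 30Z

∂Y/∂Z = 30Z > 0 (assuming positive values)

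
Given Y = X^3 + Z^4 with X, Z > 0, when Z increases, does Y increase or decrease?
Y increases

Taking the partial derivative:
∂Y/∂Z = 4Z^3

∂Y/∂Z = 4Z^3 > 0 (assuming positive values)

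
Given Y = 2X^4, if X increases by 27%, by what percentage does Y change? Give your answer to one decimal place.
160.1%

For Y = 2X^4:
If X → X(1 + 0.27)
Then Y → Y · (1 + 0.27)^4
     ≈ Y · 2.6014

Percentage change = ((1 + 0.27)^4 − 1) × 100% ≈ 160.1%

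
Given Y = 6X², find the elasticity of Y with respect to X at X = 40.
Elasticity = 2

Elasticity = (dY/dX) · (X/Y)

dY/dX = 12·X
At X = 40: dY/dX = 480, Y = 9600

Elasticity = 480 · (40 / 9600) = 2

Interpretation: for a small percentage change in X, the percentage change in Y is approximately 2.00 times as large.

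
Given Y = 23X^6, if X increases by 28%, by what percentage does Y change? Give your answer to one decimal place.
339.8%

For Y = 23X^6:
If X → X(1 + 0.28)
Then Y → Y · (1 + 0.28)^6
     ≈ Y · 4.3980

Percentage change = ((1 + 0.28)^6 − 1) × 100% ≈ 339.8%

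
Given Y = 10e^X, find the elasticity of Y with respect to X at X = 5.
Elasticity = 5

Elasticity = (dY/dX) · (X/Y)

dY/dX = 10·e^X
At X = 5: dY/dX = 10·e^5, Y = 10·e^5

Elasticity = (10·e^5) · (5 / (10·e^5)) = 5

Interpretation: for a small percentage change in X, the percentage change in Y is approximately 5.00 times as large.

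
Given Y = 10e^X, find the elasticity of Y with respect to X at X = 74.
Elasticity = 74

Elasticity = (dY/dX) · (X/Y)

dY/dX = 10·e^X
At X = 74: dY/dX = 10·e^74, Y = 10·e^74

Elasticity = (10·e^74) · (74 / (10·e^74)) = 74

Interpretation: for a small percentage change in X, the percentage change in Y is approximately 74.00 times as large.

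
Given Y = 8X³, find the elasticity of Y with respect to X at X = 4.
Elasticity = 3

Elasticity = (dY/dX) · (X/Y)

dY/dX = 24·X²
At X = 4: dY/dX = 384, Y = 512

Elasticity = 384 · (4 / 512) = 3

Interpretation: for a small percentage change in X, the percentage change in Y is approximately 3.00 times as large.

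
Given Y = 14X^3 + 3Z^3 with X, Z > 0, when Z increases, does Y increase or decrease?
Y increases

Taking the partial derivative:
∂Y/∂Z = 9Z^2

∂Y/∂Z = 9Z^2 > 0 (assuming positive values)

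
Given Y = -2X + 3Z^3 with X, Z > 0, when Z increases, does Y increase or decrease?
Y increases

Taking the partial derivative:
∂Y/∂Z = 9Z^2

∂Y/∂Z = 9Z^2 > 0 (assuming positive values)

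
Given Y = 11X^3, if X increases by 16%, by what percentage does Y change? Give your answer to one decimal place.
56.1%

For Y = 11X^3:
If X → X(1 + 0.16)
Then Y → Y · (1 + 0.16)^3
     ≈ Y · 1.5609

Percentage change = ((1 + 0.16)^3 − 1) × 100% ≈ 56.1%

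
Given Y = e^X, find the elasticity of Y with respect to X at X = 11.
Elasticity = 11

Elasticity = (dY/dX) · (X/Y)

dY/dX = e^X
At X = 11: dY/dX = e^11, Y = e^11

Elasticity = (e^11) · (11 / (e^11)) = 11

Interpretation: for a small percentage change in X, the percentage change in Y is approximately 11.00 times as large.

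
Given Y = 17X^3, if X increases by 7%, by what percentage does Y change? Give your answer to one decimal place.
22.5%

For Y = 17X^3:
If X → X(1 + 0.07)
Then Y → Y · (1 + 0.07)^3
     ≈ Y · 1.2250

Percentage change = ((1 + 0.07)^3 − 1) × 100% ≈ 22.5%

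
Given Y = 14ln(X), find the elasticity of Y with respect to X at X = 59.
Elasticity = 1/ln(59) ≈ 0.2452

Elasticity = (dY/dX) · (X/Y)

dY/dX = 14/X
At X = 59: dY/dX = 14/59, Y = 14·ln(59)

Elasticity = (14/59) · (59 / (14·ln(59))) = 1/ln(59) ≈ 0.2452

Interpretation: for a small percentage change in X, the percentage change in Y is approximately 0.25 times as large.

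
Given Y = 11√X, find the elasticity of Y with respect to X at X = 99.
Elasticity = 1/2

Elasticity = (dY/dX) · (X/Y)

dY/dX = 11/(2·√X)
At X = 99: dY/dX = √11/6, Y = 33·√11

Elasticity = (√11/6) · (99 / (33·√11)) = 1/2

Interpretation: for a small percentage change in X, the percentage change in Y is approximately 0.50 times as large.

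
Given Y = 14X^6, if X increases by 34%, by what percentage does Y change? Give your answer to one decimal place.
478.9%

For Y = 14X^6:
If X → X(1 + 0.34)
Then Y → Y · (1 + 0.34)^6
     ≈ Y · 5.7893

Percentage change = ((1 + 0.34)^6 − 1) × 100% ≈ 478.9%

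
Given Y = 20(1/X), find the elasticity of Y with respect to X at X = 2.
Elasticity = -1

Elasticity = (dY/dX) · (X/Y)

dY/dX = -20/X²
At X = 2: dY/dX = -5, Y = 10

Elasticity = (-5) · (2 / 10) = -1

Interpretation: for a small percentage change in X, the percentage change in Y is approximately -1.00 times as large.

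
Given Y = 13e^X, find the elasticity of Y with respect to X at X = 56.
Elasticity = 56

Elasticity = (dY/dX) · (X/Y)

dY/dX = 13·e^X
At X = 56: dY/dX = 13·e^56, Y = 13·e^56

Elasticity = (13·e^56) · (56 / (13·e^56)) = 56

Interpretation: for a small percentage change in X, the percentage change in Y is approximately 56.00 times as large.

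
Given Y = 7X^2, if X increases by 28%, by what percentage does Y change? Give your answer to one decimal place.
63.8%

For Y = 7X^2:
If X → X(1 + 0.28)
Then Y → Y · (1 + 0.28)^2
     = Y · 1.6384

Percentage change = ((1 + 0.28)^2 − 1) × 100% ≈ 63.8%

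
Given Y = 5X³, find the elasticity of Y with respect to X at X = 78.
Elasticity = 3

Elasticity = (dY/dX) · (X/Y)

dY/dX = 15·X²
At X = 78: dY/dX = 91260, Y = 2372760

Elasticity = 91260 · (78 / 2372760) = 3

Interpretation: for a small percentage change in X, the percentage change in Y is approximately 3.00 times as large.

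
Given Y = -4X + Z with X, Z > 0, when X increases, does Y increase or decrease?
Y decreases

Taking the partial derivative:
∂Y/∂X = -4

∂Y/∂X = -4 < 0 (assuming positive values)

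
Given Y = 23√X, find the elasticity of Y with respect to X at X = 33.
Elasticity = 1/2

Elasticity = (dY/dX) · (X/Y)

dY/dX = 23/(2·√X)
At X = 33: dY/dX = 23·√33/66, Y = 23·√33

Elasticity = (23·√33/66) · (33 / (23·√33)) = 1/2

Interpretation: for a small percentage change in X, the percentage change in Y is approximately 0.50 times as large.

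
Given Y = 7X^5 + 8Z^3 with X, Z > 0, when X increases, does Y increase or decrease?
Y increases

Taking the partial derivative:
∂Y/∂X = 35X^4

∂Y/∂X = 35X^4 > 0 (assuming positive values)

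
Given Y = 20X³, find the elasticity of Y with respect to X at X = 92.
Elasticity = 3

Elasticity = (dY/dX) · (X/Y)

dY/dX = 60·X²
At X = 92: dY/dX = 507840, Y = 15573760

Elasticity = 507840 · (92 / 15573760) = 3

Interpretation: for a small percentage change in X, the percentage change in Y is approximately 3.00 times as large.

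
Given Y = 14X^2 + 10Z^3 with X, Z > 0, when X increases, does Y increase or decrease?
Y increases

Taking the partial derivative:
∂Y/∂X = 28X

∂Y/∂X = 28X > 0 (assuming positive values)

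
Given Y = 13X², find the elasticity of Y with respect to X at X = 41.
Elasticity = 2

Elasticity = (dY/dX) · (X/Y)

dY/dX = 26·X
At X = 41: dY/dX = 1066, Y = 21853

Elasticity = 1066 · (41 / 21853) = 2

Interpretation: for a small percentage change in X, the percentage change in Y is approximately 2.00 times as large.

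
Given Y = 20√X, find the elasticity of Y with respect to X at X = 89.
Elasticity = 1/2

Elasticity = (dY/dX) · (X/Y)

dY/dX = 10/√X
At X = 89: dY/dX = 10·√89/89, Y = 20·√89

Elasticity = (10·√89/89) · (89 / (20·√89)) = 1/2

Interpretation: for a small percentage change in X, the percentage change in Y is approximately 0.50 times as large.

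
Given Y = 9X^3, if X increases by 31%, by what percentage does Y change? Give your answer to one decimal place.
124.8%

For Y = 9X^3:
If X → X(1 + 0.31)
Then Y → Y · (1 + 0.31)^3
     ≈ Y · 2.2481

Percentage change = ((1 + 0.31)^3 − 1) × 100% ≈ 124.8%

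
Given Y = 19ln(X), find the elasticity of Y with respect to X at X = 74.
Elasticity = 1/ln(74) ≈ 0.2323

Elasticity = (dY/dX) · (X/Y)

dY/dX = 19/X
At X = 74: dY/dX = 19/74, Y = 19·ln(74)

Elasticity = (19/74) · (74 / (19·ln(74))) = 1/ln(74) ≈ 0.2323

Interpretation: for a small percentage change in X, the percentage change in Y is approximately 0.23 times as large.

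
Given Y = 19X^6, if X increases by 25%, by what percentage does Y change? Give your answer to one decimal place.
281.5%

For Y = 19X^6:
If X → X(1 + 0.25)
Then Y → Y · (1 + 0.25)^6
     ≈ Y · 3.8147

Percentage change = ((1 + 0.25)^6 − 1) × 100% ≈ 281.5%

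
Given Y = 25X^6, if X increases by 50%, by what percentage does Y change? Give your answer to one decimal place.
1039.1%

For Y = 25X^6:
If X → X(1 + 0.5)
Then Y → Y · (1 + 0.5)^6
     ≈ Y · 11.3906

Percentage change = ((1 + 0.5)^6 − 1) × 100% ≈ 1039.1%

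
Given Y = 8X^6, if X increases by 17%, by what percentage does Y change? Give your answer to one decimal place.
156.5%

For Y = 8X^6:
If X → X(1 + 0.17)
Then Y → Y · (1 + 0.17)^6
     ≈ Y · 2.5652

Percentage change = ((1 + 0.17)^6 − 1) × 100% ≈ 156.5%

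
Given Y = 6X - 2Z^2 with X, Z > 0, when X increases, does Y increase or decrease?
Y increases

Taking the partial derivative:
∂Y/∂X = 6

∂Y/∂X = 6 > 0 (assuming positive values)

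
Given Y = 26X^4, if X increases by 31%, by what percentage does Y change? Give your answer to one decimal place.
194.5%

For Y = 26X^4:
If X → X(1 + 0.31)
Then Y → Y · (1 + 0.31)^4
     ≈ Y · 2.9450

Percentage change = ((1 + 0.31)^4 − 1) × 100% ≈ 194.5%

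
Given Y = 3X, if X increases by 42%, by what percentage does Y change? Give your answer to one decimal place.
42.0%

For Y = 3X:
If X → X(1 + 0.42)
Then Y → Y · (1 + 0.42)^1
     = Y · 1.4200

Percentage change = ((1 + 0.42)^1 − 1) × 100% = 42.0%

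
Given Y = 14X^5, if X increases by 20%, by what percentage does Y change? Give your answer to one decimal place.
148.8%

For Y = 14X^5:
If X → X(1 + 0.2)
Then Y → Y · (1 + 0.2)^5
     ≈ Y · 2.4883

Percentage change = ((1 + 0.2)^5 − 1) × 100% ≈ 148.8%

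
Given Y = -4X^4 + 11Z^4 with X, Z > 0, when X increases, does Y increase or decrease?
Y decreases

Taking the partial derivative:
∂Y/∂X = -16X^3

∂Y/∂X = -16X^3 < 0 (assuming positive values)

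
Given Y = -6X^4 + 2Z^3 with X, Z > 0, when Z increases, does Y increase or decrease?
Y increases

Taking the partial derivative:
∂Y/∂Z = 6Z^2

∂Y/∂Z = 6Z^2 > 0 (assuming positive values)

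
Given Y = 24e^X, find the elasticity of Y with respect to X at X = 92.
Elasticity = 92

Elasticity = (dY/dX) · (X/Y)

dY/dX = 24·e^X
At X = 92: dY/dX = 24·e^92, Y = 24·e^92

Elasticity = (24·e^92) · (92 / (24·e^92)) = 92

Interpretation: for a small percentage change in X, the percentage change in Y is approximately 92.00 times as large.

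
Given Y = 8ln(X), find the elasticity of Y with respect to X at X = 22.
Elasticity = 1/ln(22) ≈ 0.3235

Elasticity = (dY/dX) · (X/Y)

dY/dX = 8/X
At X = 22: dY/dX = 4/11, Y = 8·ln(22)

Elasticity = (4/11) · (22 / (8·ln(22))) = 1/ln(22) ≈ 0.3235

Interpretation: for a small percentage change in X, the percentage change in Y is approximately 0.32 times as large.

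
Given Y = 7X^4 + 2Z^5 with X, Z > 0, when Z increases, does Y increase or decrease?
Y increases

Taking the partial derivative:
∂Y/∂Z = 10Z^4

∂Y/∂Z = 10Z^4 > 0 (assuming positive values)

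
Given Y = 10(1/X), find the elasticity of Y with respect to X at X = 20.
Elasticity = -1

Elasticity = (dY/dX) · (X/Y)

dY/dX = -10/X²
At X = 20: dY/dX = -1/40, Y = 1/2

Elasticity = (-1/40) · (20 / (1/2)) = -1

Interpretation: for a small percentage change in X, the percentage change in Y is approximately -1.00 times as large.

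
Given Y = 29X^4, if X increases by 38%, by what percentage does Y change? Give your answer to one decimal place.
262.7%

For Y = 29X^4:
If X → X(1 + 0.38)
Then Y → Y · (1 + 0.38)^4
     ≈ Y · 3.6267

Percentage change = ((1 + 0.38)^4 − 1) × 100% ≈ 262.7%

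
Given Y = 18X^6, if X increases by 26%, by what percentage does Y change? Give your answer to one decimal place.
300.2%

For Y = 18X^6:
If X → X(1 + 0.26)
Then Y → Y · (1 + 0.26)^6
     ≈ Y · 4.0015

Percentage change = ((1 + 0.26)^6 − 1) × 100% ≈ 300.2%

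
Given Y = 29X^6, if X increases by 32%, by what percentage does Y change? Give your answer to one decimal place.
429.0%

For Y = 29X^6:
If X → X(1 + 0.32)
Then Y → Y · (1 + 0.32)^6
     ≈ Y · 5.2899

Percentage change = ((1 + 0.32)^6 − 1) × 100% ≈ 429.0%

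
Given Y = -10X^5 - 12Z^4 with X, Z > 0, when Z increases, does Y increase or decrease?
Y decreases

Taking the partial derivative:
∂Y/∂Z = -48Z^3

∂Y/∂Z = -48Z^3 < 0 (assuming positive values)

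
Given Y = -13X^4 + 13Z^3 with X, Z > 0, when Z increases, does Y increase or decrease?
Y increases

Taking the partial derivative:
∂Y/∂Z = 39Z^2

∂Y/∂Z = 39Z^2 > 0 (assuming positive values)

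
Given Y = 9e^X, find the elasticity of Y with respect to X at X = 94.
Elasticity = 94

Elasticity = (dY/dX) · (X/Y)

dY/dX = 9·e^X
At X = 94: dY/dX = 9·e^94, Y = 9·e^94

Elasticity = (9·e^94) · (94 / (9·e^94)) = 94

Interpretation: for a small percentage change in X, the percentage change in Y is approximately 94.00 times as large.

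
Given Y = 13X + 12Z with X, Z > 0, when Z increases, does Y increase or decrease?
Y increases

Taking the partial derivative:
∂Y/∂Z = 12

∂Y/∂Z = 12 > 0 (assuming positive values)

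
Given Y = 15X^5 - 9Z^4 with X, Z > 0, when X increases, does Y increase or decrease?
Y increases

Taking the partial derivative:
∂Y/∂X = 75X^4

∂Y/∂X = 75X^4 > 0 (assuming positive values)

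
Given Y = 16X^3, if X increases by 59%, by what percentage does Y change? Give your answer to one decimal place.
302.0%

For Y = 16X^3:
If X → X(1 + 0.59)
Then Y → Y · (1 + 0.59)^3
     ≈ Y · 4.0197

Percentage change = ((1 + 0.59)^3 − 1) × 100% ≈ 302.0%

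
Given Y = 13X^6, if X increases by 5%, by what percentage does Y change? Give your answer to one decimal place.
34.0%

For Y = 13X^6:
If X → X(1 + 0.05)
Then Y → Y · (1 + 0.05)^6
     ≈ Y · 1.3401

Percentage change = ((1 + 0.05)^6 − 1) × 100% ≈ 34.0%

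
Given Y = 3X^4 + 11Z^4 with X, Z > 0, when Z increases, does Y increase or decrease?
Y increases

Taking the partial derivative:
∂Y/∂Z = 44Z^3

∂Y/∂Z = 44Z^3 > 0 (assuming positive values)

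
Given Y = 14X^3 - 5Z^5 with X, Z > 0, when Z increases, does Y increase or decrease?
Y decreases

Taking the partial derivative:
∂Y/∂Z = -25Z^4

∂Y/∂Z = -25Z^4 < 0 (assuming positive values)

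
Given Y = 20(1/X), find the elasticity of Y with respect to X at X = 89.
Elasticity = -1

Elasticity = (dY/dX) · (X/Y)

dY/dX = -20/X²
At X = 89: dY/dX = -20/7921, Y = 20/89

Elasticity = (-20/7921) · (89 / (20/89)) = -1

Interpretation: for a small percentage change in X, the percentage change in Y is approximately -1.00 times as large.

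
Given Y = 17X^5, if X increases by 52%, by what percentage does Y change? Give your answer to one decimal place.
711.4%

For Y = 17X^5:
If X → X(1 + 0.52)
Then Y → Y · (1 + 0.52)^5
     ≈ Y · 8.1137

Percentage change = ((1 + 0.52)^5 − 1) × 100% ≈ 711.4%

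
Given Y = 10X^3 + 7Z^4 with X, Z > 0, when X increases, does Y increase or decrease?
Y increases

Taking the partial derivative:
∂Y/∂X = 30X^2

∂Y/∂X = 30X^2 > 0 (assuming positive values)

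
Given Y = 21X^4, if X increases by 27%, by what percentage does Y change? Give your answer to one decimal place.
160.1%

For Y = 21X^4:
If X → X(1 + 0.27)
Then Y → Y · (1 + 0.27)^4
     ≈ Y · 2.6014

Percentage change = ((1 + 0.27)^4 − 1) × 100% ≈ 160.1%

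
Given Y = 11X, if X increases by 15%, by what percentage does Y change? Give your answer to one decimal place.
15.0%

For Y = 11X:
If X → X(1 + 0.15)
Then Y → Y · (1 + 0.15)^1
     = Y · 1.1500

Percentage change = ((1 + 0.15)^1 − 1) × 100% = 15.0%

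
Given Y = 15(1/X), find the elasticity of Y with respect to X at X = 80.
Elasticity = -1

Elasticity = (dY/dX) · (X/Y)

dY/dX = -15/X²
At X = 80: dY/dX = -3/1280, Y = 3/16

Elasticity = (-3/1280) · (80 / (3/16)) = -1

Interpretation: for a small percentage change in X, the percentage change in Y is approximately -1.00 times as large.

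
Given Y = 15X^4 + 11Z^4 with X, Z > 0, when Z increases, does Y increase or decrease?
Y increases

Taking the partial derivative:
∂Y/∂Z = 44Z^3

∂Y/∂Z = 44Z^3 > 0 (assuming positive values)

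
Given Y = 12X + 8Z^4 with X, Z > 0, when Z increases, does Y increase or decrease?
Y increases

Taking the partial derivative:
∂Y/∂Z = 32Z^3

∂Y/∂Z = 32Z^3 > 0 (assuming positive values)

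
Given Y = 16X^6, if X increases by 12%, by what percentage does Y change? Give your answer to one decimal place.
97.4%

For Y = 16X^6:
If X → X(1 + 0.12)
Then Y → Y · (1 + 0.12)^6
     ≈ Y · 1.9738

Percentage change = ((1 + 0.12)^6 − 1) × 100% ≈ 97.4%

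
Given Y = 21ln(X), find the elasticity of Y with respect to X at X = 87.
Elasticity = 1/ln(87) ≈ 0.2239

Elasticity = (dY/dX) · (X/Y)

dY/dX = 21/X
At X = 87: dY/dX = 7/29, Y = 21·ln(87)

Elasticity = (7/29) · (87 / (21·ln(87))) = 1/ln(87) ≈ 0.2239

Interpretation: for a small percentage change in X, the percentage change in Y is approximately 0.22 times as large.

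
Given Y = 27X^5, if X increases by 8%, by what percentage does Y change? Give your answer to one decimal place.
46.9%

For Y = 27X^5:
If X → X(1 + 0.08)
Then Y → Y · (1 + 0.08)^5
     ≈ Y · 1.4693

Percentage change = ((1 + 0.08)^5 − 1) × 100% ≈ 46.9%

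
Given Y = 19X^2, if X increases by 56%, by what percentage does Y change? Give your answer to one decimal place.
143.4%

For Y = 19X^2:
If X → X(1 + 0.56)
Then Y → Y · (1 + 0.56)^2
     = Y · 2.4336

Percentage change = ((1 + 0.56)^2 − 1) × 100% ≈ 143.4%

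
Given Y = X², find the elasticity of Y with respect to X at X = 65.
Elasticity = 2

Elasticity = (dY/dX) · (X/Y)

dY/dX = 2·X
At X = 65: dY/dX = 130, Y = 4225

Elasticity = 130 · (65 / 4225) = 2

Interpretation: for a small percentage change in X, the percentage change in Y is approximately 2.00 times as large.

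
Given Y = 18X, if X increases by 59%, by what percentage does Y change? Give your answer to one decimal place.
59.0%

For Y = 18X:
If X → X(1 + 0.59)
Then Y → Y · (1 + 0.59)^1
     = Y · 1.5900

Percentage change = ((1 + 0.59)^1 − 1) × 100% = 59.0%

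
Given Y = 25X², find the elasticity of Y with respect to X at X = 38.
Elasticity = 2

Elasticity = (dY/dX) · (X/Y)

dY/dX = 50·X
At X = 38: dY/dX = 1900, Y = 36100

Elasticity = 1900 · (38 / 36100) = 2

Interpretation: for a small percentage change in X, the percentage change in Y is approximately 2.00 times as large.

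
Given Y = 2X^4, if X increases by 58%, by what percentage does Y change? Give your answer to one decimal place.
523.2%

For Y = 2X^4:
If X → X(1 + 0.58)
Then Y → Y · (1 + 0.58)^4
     ≈ Y · 6.2320

Percentage change = ((1 + 0.58)^4 − 1) × 100% ≈ 523.2%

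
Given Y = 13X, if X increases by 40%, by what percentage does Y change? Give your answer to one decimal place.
40.0%

For Y = 13X:
If X → X(1 + 0.4)
Then Y → Y · (1 + 0.4)^1
     = Y · 1.4000

Percentage change = ((1 + 0.4)^1 − 1) × 100% = 40.0%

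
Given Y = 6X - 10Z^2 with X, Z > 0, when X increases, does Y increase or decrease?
Y increases

Taking the partial derivative:
∂Y/∂X = 6

∂Y/∂X = 6 > 0 (assuming positive values)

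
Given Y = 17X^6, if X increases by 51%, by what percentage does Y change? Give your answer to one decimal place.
1085.4%

For Y = 17X^6:
If X → X(1 + 0.51)
Then Y → Y · (1 + 0.51)^6
     ≈ Y · 11.8539

Percentage change = ((1 + 0.51)^6 − 1) × 100% ≈ 1085.4%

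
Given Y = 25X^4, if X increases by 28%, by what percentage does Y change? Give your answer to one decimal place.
168.4%

For Y = 25X^4:
If X → X(1 + 0.28)
Then Y → Y · (1 + 0.28)^4
     ≈ Y · 2.6844

Percentage change = ((1 + 0.28)^4 − 1) × 100% ≈ 168.4%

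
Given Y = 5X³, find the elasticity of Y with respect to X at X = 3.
Elasticity = 3

Elasticity = (dY/dX) · (X/Y)

dY/dX = 15·X²
At X = 3: dY/dX = 135, Y = 135

Elasticity = 135 · (3 / 135) = 3

Interpretation: for a small percentage change in X, the percentage change in Y is approximately 3.00 times as large.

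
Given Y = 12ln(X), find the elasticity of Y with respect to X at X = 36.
Elasticity = 1/ln(36) ≈ 0.2791

Elasticity = (dY/dX) · (X/Y)

dY/dX = 12/X
At X = 36: dY/dX = 1/3, Y = 12·ln(36)

Elasticity = (1/3) · (36 / (12·ln(36))) = 1/ln(36) ≈ 0.2791

Interpretation: for a small percentage change in X, the percentage change in Y is approximately 0.28 times as large.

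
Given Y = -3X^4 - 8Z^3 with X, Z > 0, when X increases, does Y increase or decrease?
Y decreases

Taking the partial derivative:
∂Y/∂X = -12X^3

∂Y/∂X = -12X^3 < 0 (assuming positive values)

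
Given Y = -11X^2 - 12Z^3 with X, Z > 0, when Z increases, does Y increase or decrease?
Y decreases

Taking the partial derivative:
∂Y/∂Z = -36Z^2

∂Y/∂Z = -36Z^2 < 0 (assuming positive values)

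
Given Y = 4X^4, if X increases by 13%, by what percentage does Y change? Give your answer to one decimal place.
63.0%

For Y = 4X^4:
If X → X(1 + 0.13)
Then Y → Y · (1 + 0.13)^4
     ≈ Y · 1.6305

Percentage change = ((1 + 0.13)^4 − 1) × 100% ≈ 63.0%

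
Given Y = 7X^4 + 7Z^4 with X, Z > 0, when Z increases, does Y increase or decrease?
Y increases

Taking the partial derivative:
∂Y/∂Z = 28Z^3

∂Y/∂Z = 28Z^3 > 0 (assuming positive values)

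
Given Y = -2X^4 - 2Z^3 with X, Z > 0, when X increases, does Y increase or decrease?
Y decreases

Taking the partial derivative:
∂Y/∂X = -8X^3

∂Y/∂X = -8X^3 < 0 (assuming positive values)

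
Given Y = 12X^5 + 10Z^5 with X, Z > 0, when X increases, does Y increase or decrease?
Y increases

Taking the partial derivative:
∂Y/∂X = 60X^4

∂Y/∂X = 60X^4 > 0 (assuming positive values)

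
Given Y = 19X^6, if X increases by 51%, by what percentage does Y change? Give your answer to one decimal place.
1085.4%

For Y = 19X^6:
If X → X(1 + 0.51)
Then Y → Y · (1 + 0.51)^6
     ≈ Y · 11.8539

Percentage change = ((1 + 0.51)^6 − 1) × 100% ≈ 1085.4%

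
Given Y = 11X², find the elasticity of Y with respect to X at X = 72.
Elasticity = 2

Elasticity = (dY/dX) · (X/Y)

dY/dX = 22·X
At X = 72: dY/dX = 1584, Y = 57024

Elasticity = 1584 · (72 / 57024) = 2

Interpretation: for a small percentage change in X, the percentage change in Y is approximately 2.00 times as large.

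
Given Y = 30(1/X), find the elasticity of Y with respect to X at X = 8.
Elasticity = -1

Elasticity = (dY/dX) · (X/Y)

dY/dX = -30/X²
At X = 8: dY/dX = -15/32, Y = 15/4

Elasticity = (-15/32) · (8 / (15/4)) = -1

Interpretation: for a small percentage change in X, the percentage change in Y is approximately -1.00 times as large.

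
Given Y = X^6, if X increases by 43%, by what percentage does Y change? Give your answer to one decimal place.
755.1%

For Y = X^6:
If X → X(1 + 0.43)
Then Y → Y · (1 + 0.43)^6
     ≈ Y · 8.5510

Percentage change = ((1 + 0.43)^6 − 1) × 100% ≈ 755.1%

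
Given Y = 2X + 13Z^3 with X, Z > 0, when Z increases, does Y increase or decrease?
Y increases

Taking the partial derivative:
∂Y/∂Z = 39Z^2

∂Y/∂Z = 39Z^2 > 0 (assuming positive values)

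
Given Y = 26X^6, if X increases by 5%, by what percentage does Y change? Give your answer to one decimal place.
34.0%

For Y = 26X^6:
If X → X(1 + 0.05)
Then Y → Y · (1 + 0.05)^6
     ≈ Y · 1.3401

Percentage change = ((1 + 0.05)^6 − 1) × 100% ≈ 34.0%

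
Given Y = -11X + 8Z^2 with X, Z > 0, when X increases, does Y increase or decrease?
Y decreases

Taking the partial derivative:
∂Y/∂X = -11

∂Y/∂X = -11 < 0 (assuming positive values)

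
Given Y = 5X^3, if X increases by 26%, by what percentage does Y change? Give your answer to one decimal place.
100.0%

For Y = 5X^3:
If X → X(1 + 0.26)
Then Y → Y · (1 + 0.26)^3
     ≈ Y · 2.0004

Percentage change = ((1 + 0.26)^3 − 1) × 100% ≈ 100.0%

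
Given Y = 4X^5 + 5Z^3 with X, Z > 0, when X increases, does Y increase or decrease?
Y increases

Taking the partial derivative:
∂Y/∂X = 20X^4

∂Y/∂X = 20X^4 > 0 (assuming positive values)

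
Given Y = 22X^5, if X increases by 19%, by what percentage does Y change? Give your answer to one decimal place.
138.6%

For Y = 22X^5:
If X → X(1 + 0.19)
Then Y → Y · (1 + 0.19)^5
     ≈ Y · 2.3864

Percentage change = ((1 + 0.19)^5 − 1) × 100% ≈ 138.6%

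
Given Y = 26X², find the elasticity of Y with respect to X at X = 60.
Elasticity = 2

Elasticity = (dY/dX) · (X/Y)

dY/dX = 52·X
At X = 60: dY/dX = 3120, Y = 93600

Elasticity = 3120 · (60 / 93600) = 2

Interpretation: for a small percentage change in X, the percentage change in Y is approximately 2.00 times as large.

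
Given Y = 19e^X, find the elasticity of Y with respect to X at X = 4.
Elasticity = 4

Elasticity = (dY/dX) · (X/Y)

dY/dX = 19·e^X
At X = 4: dY/dX = 19·e^4, Y = 19·e^4

Elasticity = (19·e^4) · (4 / (19·e^4)) = 4

Interpretation: for a small percentage change in X, the percentage change in Y is approximately 4.00 times as large.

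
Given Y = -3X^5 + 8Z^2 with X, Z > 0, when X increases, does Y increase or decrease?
Y decreases

Taking the partial derivative:
∂Y/∂X = -15X^4

∂Y/∂X = -15X^4 < 0 (assuming positive values)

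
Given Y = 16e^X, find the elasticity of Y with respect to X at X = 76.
Elasticity = 76

Elasticity = (dY/dX) · (X/Y)

dY/dX = 16·e^X
At X = 76: dY/dX = 16·e^76, Y = 16·e^76

Elasticity = (16·e^76) · (76 / (16·e^76)) = 76

Interpretation: for a small percentage change in X, the percentage change in Y is approximately 76.00 times as large.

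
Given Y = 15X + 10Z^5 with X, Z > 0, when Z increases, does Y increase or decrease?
Y increases

Taking the partial derivative:
∂Y/∂Z = 50Z^4

∂Y/∂Z = 50Z^4 > 0 (assuming positive values)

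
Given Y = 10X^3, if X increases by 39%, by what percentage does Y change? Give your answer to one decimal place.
168.6%

For Y = 10X^3:
If X → X(1 + 0.39)
Then Y → Y · (1 + 0.39)^3
     ≈ Y · 2.6856

Percentage change = ((1 + 0.39)^3 − 1) × 100% ≈ 168.6%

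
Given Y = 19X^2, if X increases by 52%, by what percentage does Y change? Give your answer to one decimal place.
131.0%

For Y = 19X^2:
If X → X(1 + 0.52)
Then Y → Y · (1 + 0.52)^2
     = Y · 2.3104

Percentage change = ((1 + 0.52)^2 − 1) × 100% ≈ 131.0%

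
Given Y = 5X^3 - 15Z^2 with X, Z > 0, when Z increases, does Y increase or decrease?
Y decreases

Taking the partial derivative:
∂Y/∂Z = -30Z

∂Y/∂Z = -30Z < 0 (assuming positive values)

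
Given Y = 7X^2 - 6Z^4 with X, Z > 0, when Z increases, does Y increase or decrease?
Y decreases

Taking the partial derivative:
∂Y/∂Z = -24Z^3

∂Y/∂Z = -24Z^3 < 0 (assuming positive values)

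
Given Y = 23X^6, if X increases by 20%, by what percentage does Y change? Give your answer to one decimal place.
198.6%

For Y = 23X^6:
If X → X(1 + 0.2)
Then Y → Y · (1 + 0.2)^6
     ≈ Y · 2.9860

Percentage change = ((1 + 0.2)^6 − 1) × 100% ≈ 198.6%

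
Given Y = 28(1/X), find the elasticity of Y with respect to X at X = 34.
Elasticity = -1

Elasticity = (dY/dX) · (X/Y)

dY/dX = -28/X²
At X = 34: dY/dX = -7/289, Y = 14/17

Elasticity = (-7/289) · (34 / (14/17)) = -1

Interpretation: for a small percentage change in X, the percentage change in Y is approximately -1.00 times as large.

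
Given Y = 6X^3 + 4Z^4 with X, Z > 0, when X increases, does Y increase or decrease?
Y increases

Taking the partial derivative:
∂Y/∂X = 18X^2

∂Y/∂X = 18X^2 > 0 (assuming positive values)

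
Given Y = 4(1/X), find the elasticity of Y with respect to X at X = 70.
Elasticity = -1

Elasticity = (dY/dX) · (X/Y)

dY/dX = -4/X²
At X = 70: dY/dX = -1/1225, Y = 2/35

Elasticity = (-1/1225) · (70 / (2/35)) = -1

Interpretation: for a small percentage change in X, the percentage change in Y is approximately -1.00 times as large.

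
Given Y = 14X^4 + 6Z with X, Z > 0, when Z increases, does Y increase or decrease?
Y increases

Taking the partial derivative:
∂Y/∂Z = 6

∂Y/∂Z = 6 > 0 (assuming positive values)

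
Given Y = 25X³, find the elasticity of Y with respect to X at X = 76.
Elasticity = 3

Elasticity = (dY/dX) · (X/Y)

dY/dX = 75·X²
At X = 76: dY/dX = 433200, Y = 10974400

Elasticity = 433200 · (76 / 10974400) = 3

Interpretation: for a small percentage change in X, the percentage change in Y is approximately 3.00 times as large.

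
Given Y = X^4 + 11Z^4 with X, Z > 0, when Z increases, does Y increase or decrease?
Y increases

Taking the partial derivative:
∂Y/∂Z = 44Z^3

∂Y/∂Z = 44Z^3 > 0 (assuming positive values)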